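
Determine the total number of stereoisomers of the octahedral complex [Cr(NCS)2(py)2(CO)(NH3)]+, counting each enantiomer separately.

In an octahedral complex each vertex has one trans partner and four cis neighbours.
Systematic placement gives 6 geometric isomers: NCS cis, py trans; NCS cis, py cis (3 arrangements, 2 chiral); NCS trans, py trans; NCS trans, py cis.
Of these, 2 lack any improper symmetry element and so occur as enantiomeric pairs, giving 6 + 2 = 8 stereoisomers in total.

8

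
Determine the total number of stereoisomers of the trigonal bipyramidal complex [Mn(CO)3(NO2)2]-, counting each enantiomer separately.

In a trigonal bipyramid the two axial positions differ from the three equatorial ones.
There are 3 geometric isomers: NO2 both equatorial; NO2 one axial, one equatorial; NO2 both axial.
Each arrangement has an internal mirror plane or centre of symmetry, so none is chiral.

3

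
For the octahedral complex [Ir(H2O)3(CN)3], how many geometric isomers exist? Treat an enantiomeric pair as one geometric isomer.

2

The six octahedral sites form three mutually perpendicular trans pairs.
There are 2 geometric isomers: H2O mer; H2O fac.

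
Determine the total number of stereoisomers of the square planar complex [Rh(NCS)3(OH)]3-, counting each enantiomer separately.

1

In a square planar complex each vertex has one trans partner and two cis neighbours.
Only one geometric arrangement is possible.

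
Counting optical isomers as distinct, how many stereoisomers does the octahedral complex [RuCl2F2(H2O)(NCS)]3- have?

8

In an octahedral complex each vertex has one trans partner and four cis neighbours.
The distinct arrangements are (6 in all): Cl trans, F trans; Cl trans, F cis; Cl cis, F cis (3 arrangements, 2 chiral); Cl cis, F trans.
Of these, 2 lack any improper symmetry element and so occur as enantiomeric pairs, giving 6 + 2 = 8 stereoisomers in total.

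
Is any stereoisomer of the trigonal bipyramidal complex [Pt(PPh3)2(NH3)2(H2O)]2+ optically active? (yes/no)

Systematic enumeration (placing each ligand type in turn and discarding arrangements equivalent by rotation or reflection) gives 5 geometric isomers.
One of these lacks any improper symmetry element and so occurs as an enantiomeric pair, giving 5 + 1 = 6 stereoisomers in total.

yes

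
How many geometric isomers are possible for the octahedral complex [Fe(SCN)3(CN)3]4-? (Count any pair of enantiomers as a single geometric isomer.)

The distinct arrangements are (2 in all): SCN mer; SCN fac.

2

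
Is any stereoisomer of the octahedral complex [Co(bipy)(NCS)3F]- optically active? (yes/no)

no

An octahedron has six vertices in three trans pairs; every non-trans pair is cis.
Each bipy is bidentate and must span two cis positions.
The distinct arrangements are (2 in all): NCS fac; NCS mer.
Each arrangement has an internal mirror plane or centre of symmetry, so none is chiral.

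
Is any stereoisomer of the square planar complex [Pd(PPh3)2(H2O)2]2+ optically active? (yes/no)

Systematic placement gives 2 geometric isomers: PPh3 cis; PPh3 trans.
Each arrangement has an internal mirror plane or centre of symmetry, so none is chiral.

no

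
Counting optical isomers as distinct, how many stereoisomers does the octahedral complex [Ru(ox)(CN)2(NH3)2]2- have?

The six octahedral sites form three mutually perpendicular trans pairs.
Each ox is bidentate and must span two cis positions.
Systematic placement gives 3 geometric isomers: CN trans, NH3 cis; CN cis, NH3 cis (chiral); CN cis, NH3 trans.
One of these lacks any improper symmetry element and so occurs as an enantiomeric pair, giving 3 + 1 = 4 stereoisomers in total.

4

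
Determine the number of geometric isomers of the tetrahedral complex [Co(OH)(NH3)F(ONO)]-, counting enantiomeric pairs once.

All four vertices of a tetrahedron are equivalent and mutually adjacent, so cis/trans isomerism cannot arise.
Only one geometric arrangement is possible; it has no improper symmetry element, so it exists as a pair of enantiomers (2 stereoisomers).

1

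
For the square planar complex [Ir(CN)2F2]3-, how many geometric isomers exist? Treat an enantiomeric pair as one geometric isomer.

A square has two trans pairs of vertices; adjacent vertices are cis.
Working through the distinct placements yields 2 geometric isomers: CN cis; CN trans.

2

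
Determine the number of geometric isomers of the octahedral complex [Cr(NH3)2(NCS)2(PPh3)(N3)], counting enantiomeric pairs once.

6

The six octahedral sites form three mutually perpendicular trans pairs.
Systematic placement gives 6 geometric isomers: NH3 cis, NCS cis (3 arrangements, 2 chiral); NH3 trans, NCS cis; NH3 cis, NCS trans; NH3 trans, NCS trans.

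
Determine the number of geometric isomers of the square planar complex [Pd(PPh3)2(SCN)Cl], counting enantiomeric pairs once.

In a square planar complex each vertex has one trans partner and two cis neighbours.
Working through the distinct placements yields 2 geometric isomers: PPh3 cis; PPh3 trans.

2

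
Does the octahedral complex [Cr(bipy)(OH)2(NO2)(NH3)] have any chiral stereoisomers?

An octahedron has six vertices in three trans pairs; every non-trans pair is cis.
Each bipy is bidentate and must span two cis positions.
The distinct arrangements are (4 in all): OH cis (3 arrangements, 2 chiral); OH trans.
Of these, 2 lack any improper symmetry element and so occur as enantiomeric pairs, giving 4 + 2 = 6 stereoisomers in total.

yes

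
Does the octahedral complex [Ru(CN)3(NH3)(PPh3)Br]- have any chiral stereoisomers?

There are 4 geometric isomers: CN mer (3 arrangements); CN fac (chiral).
One of these lacks any improper symmetry element and so occurs as an enantiomeric pair, giving 4 + 1 = 5 stereoisomers in total.

yes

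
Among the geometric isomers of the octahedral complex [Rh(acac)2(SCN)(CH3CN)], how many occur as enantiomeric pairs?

1

Each acac is bidentate and must span two cis positions.
Systematic placement gives 2 geometric isomers: SCN and CH3CN mutually trans; SCN and CH3CN mutually cis (chiral).
One of these lacks any improper symmetry element and so occurs as an enantiomeric pair, giving 2 + 1 = 3 stereoisomers in total.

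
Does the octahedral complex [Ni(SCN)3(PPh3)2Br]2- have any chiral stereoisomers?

An octahedron has six vertices in three trans pairs; every non-trans pair is cis.
Systematic placement gives 3 geometric isomers: SCN mer, PPh3 cis; SCN mer, PPh3 trans; SCN fac, PPh3 cis.
Each arrangement has an internal mirror plane or centre of symmetry, so none is chiral.

no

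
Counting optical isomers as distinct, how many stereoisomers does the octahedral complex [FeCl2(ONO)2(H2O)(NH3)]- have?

In an octahedral complex each vertex has one trans partner and four cis neighbours.
There are 6 geometric isomers: Cl trans, ONO trans; Cl trans, ONO cis; Cl cis, ONO trans; Cl cis, ONO cis (3 arrangements, 2 chiral).
Of these, 2 lack any improper symmetry element and so occur as enantiomeric pairs, giving 6 + 2 = 8 stereoisomers in total.

8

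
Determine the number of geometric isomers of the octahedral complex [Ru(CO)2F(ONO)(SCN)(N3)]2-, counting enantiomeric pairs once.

9

In an octahedral complex each vertex has one trans partner and four cis neighbours.
Systematic enumeration (placing each ligand type in turn and discarding arrangements equivalent by rotation or reflection) gives 9 geometric isomers.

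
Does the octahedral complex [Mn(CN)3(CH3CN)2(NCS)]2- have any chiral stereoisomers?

no

The six octahedral sites form three mutually perpendicular trans pairs.
There are 3 geometric isomers: CN mer, CH3CN trans; CN fac, CH3CN cis; CN mer, CH3CN cis.
Each arrangement has an internal mirror plane or centre of symmetry, so none is chiral.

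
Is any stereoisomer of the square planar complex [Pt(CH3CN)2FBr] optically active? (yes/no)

In a square planar complex each vertex has one trans partner and two cis neighbours.
Working through the distinct placements yields 2 geometric isomers: CH3CN cis; CH3CN trans.
Each arrangement has an internal mirror plane or centre of symmetry, so none is chiral.

no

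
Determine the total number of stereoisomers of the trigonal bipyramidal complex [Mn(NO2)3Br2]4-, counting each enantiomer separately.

In a trigonal bipyramid the two axial positions differ from the three equatorial ones.
Systematic placement gives 3 geometric isomers: Br both axial; Br one axial, one equatorial; Br both equatorial.
Each arrangement has an internal mirror plane or centre of symmetry, so none is chiral.

3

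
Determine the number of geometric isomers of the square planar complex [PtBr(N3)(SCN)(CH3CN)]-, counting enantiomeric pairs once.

Working through the distinct placements yields 3 geometric isomers: (Br/N3 trans, CH3CN/SCN trans); (Br/SCN trans, CH3CN/N3 trans); (Br/CH3CN trans, N3/SCN trans).

3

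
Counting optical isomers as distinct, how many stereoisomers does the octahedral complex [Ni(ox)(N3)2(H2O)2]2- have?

4

In an octahedral complex each vertex has one trans partner and four cis neighbours.
Each ox is bidentate and must span two cis positions.
There are 3 geometric isomers: N3 cis, H2O trans; N3 cis, H2O cis (chiral); N3 trans, H2O cis.
One of these lacks any improper symmetry element and so occurs as an enantiomeric pair, giving 3 + 1 = 4 stereoisomers in total.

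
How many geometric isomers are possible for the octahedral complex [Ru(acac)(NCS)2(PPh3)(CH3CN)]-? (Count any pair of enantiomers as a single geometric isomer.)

4

The six octahedral sites form three mutually perpendicular trans pairs.
Each acac is bidentate and must span two cis positions.
There are 4 geometric isomers: NCS cis (3 arrangements, 2 chiral); NCS trans.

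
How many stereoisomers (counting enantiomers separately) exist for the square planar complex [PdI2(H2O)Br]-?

2

In a square planar complex each vertex has one trans partner and two cis neighbours.
There are 2 geometric isomers: I cis; I trans.
Each arrangement has an internal mirror plane or centre of symmetry, so none is chiral.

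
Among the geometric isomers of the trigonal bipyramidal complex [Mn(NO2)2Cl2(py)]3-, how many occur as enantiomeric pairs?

A trigonal bipyramid has two axial and three equatorial sites, which are chemically inequivalent.
Exhaustive case analysis gives 5 geometric isomers.
One of these lacks any improper symmetry element and so occurs as an enantiomeric pair, giving 5 + 1 = 6 stereoisomers in total.

1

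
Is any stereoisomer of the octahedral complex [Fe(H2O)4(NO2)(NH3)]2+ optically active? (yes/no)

Systematic placement gives 2 geometric isomers: NO2 and NH3 mutually trans; NO2 and NH3 mutually cis.
Each arrangement has an internal mirror plane or centre of symmetry, so none is chiral.

no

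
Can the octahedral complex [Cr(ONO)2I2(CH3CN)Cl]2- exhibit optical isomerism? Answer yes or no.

An octahedron has six vertices in three trans pairs; every non-trans pair is cis.
Working through the distinct placements yields 6 geometric isomers: ONO trans, I trans; ONO cis, I cis (3 arrangements, 2 chiral); ONO trans, I cis; ONO cis, I trans.
Of these, 2 lack any improper symmetry element and so occur as enantiomeric pairs, giving 6 + 2 = 8 stereoisomers in total.

yes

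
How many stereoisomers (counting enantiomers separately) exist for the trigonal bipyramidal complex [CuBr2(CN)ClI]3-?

10

In a trigonal bipyramid the two axial positions differ from the three equatorial ones.
Exhaustive case analysis gives 7 geometric isomers.
Of these, 3 lack any improper symmetry element and so occur as enantiomeric pairs, giving 7 + 3 = 10 stereoisomers in total.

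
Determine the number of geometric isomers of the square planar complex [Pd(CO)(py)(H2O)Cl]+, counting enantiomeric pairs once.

There are 3 geometric isomers: (CO/H2O trans, Cl/py trans); (CO/py trans, Cl/H2O trans); (CO/Cl trans, H2O/py trans).

3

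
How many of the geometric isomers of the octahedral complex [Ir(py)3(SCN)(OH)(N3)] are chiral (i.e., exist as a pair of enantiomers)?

1

The six octahedral sites form three mutually perpendicular trans pairs.
The distinct arrangements are (4 in all): py mer (3 arrangements); py fac (chiral).
One of these lacks any improper symmetry element and so occurs as an enantiomeric pair, giving 4 + 1 = 5 stereoisomers in total.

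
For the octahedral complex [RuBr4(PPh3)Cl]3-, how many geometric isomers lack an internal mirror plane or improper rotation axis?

The six octahedral sites form three mutually perpendicular trans pairs.
Working through the distinct placements yields 2 geometric isomers: PPh3 and Cl mutually trans; PPh3 and Cl mutually cis.
Each arrangement has an internal mirror plane or centre of symmetry, so none is chiral.

0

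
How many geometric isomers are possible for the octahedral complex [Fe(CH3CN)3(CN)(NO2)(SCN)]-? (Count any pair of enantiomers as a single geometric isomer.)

4

In an octahedral complex each vertex has one trans partner and four cis neighbours.
There are 4 geometric isomers: CH3CN mer (3 arrangements); CH3CN fac (chiral).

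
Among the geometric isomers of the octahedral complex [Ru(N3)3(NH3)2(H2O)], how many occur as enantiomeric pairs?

0

In an octahedral complex each vertex has one trans partner and four cis neighbours.
The distinct arrangements are (3 in all): N3 mer, NH3 trans; N3 fac, NH3 cis; N3 mer, NH3 cis.
Each arrangement has an internal mirror plane or centre of symmetry, so none is chiral.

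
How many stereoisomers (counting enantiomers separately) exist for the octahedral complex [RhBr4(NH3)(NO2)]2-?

An octahedron has six vertices in three trans pairs; every non-trans pair is cis.
There are 2 geometric isomers: NH3 and NO2 mutually trans; NH3 and NO2 mutually cis.
Each arrangement has an internal mirror plane or centre of symmetry, so none is chiral.

2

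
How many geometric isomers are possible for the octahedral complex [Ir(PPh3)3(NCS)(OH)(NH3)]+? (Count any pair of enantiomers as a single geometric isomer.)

4

In an octahedral complex each vertex has one trans partner and four cis neighbours.
There are 4 geometric isomers: PPh3 mer (3 arrangements); PPh3 fac (chiral).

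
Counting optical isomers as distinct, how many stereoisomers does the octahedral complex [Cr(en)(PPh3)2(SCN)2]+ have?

The six octahedral sites form three mutually perpendicular trans pairs.
Each en is bidentate and must span two cis positions.
The distinct arrangements are (3 in all): PPh3 trans, SCN cis; PPh3 cis, SCN cis (chiral); PPh3 cis, SCN trans.
One of these lacks any improper symmetry element and so occurs as an enantiomeric pair, giving 3 + 1 = 4 stereoisomers in total.

4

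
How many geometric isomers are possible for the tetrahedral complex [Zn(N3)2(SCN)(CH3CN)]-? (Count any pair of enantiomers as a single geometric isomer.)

In a tetrahedral complex all four positions are equivalent and every pair of ligands is adjacent — there is no cis/trans distinction.
Only one geometric arrangement is possible.

1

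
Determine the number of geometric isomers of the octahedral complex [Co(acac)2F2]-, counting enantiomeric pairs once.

In an octahedral complex each vertex has one trans partner and four cis neighbours.
Each acac is bidentate and must span two cis positions.
The distinct arrangements are (2 in all): F trans; F cis (chiral).

2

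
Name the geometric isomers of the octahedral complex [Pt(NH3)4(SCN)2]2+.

The distinct arrangements are (2 in all): SCN trans; SCN cis.

cis and trans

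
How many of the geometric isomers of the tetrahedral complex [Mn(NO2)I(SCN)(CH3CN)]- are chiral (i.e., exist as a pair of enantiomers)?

In a tetrahedral complex all four positions are equivalent and every pair of ligands is adjacent — there is no cis/trans distinction.
Only one geometric arrangement is possible; it has no improper symmetry element, so it exists as a pair of enantiomers (2 stereoisomers).

1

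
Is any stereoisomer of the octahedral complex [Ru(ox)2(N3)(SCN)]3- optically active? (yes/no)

yes

Each ox is bidentate and must span two cis positions.
The distinct arrangements are (2 in all): N3 and SCN mutually trans; N3 and SCN mutually cis (chiral).
One of these lacks any improper symmetry element and so occurs as an enantiomeric pair, giving 2 + 1 = 3 stereoisomers in total.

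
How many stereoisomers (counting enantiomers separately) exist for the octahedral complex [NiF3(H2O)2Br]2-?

An octahedron has six vertices in three trans pairs; every non-trans pair is cis.
Working through the distinct placements yields 3 geometric isomers: F mer, H2O trans; F fac, H2O cis; F mer, H2O cis.
Each arrangement has an internal mirror plane or centre of symmetry, so none is chiral.

3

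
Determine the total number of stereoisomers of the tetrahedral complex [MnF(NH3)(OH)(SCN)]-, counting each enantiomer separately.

2

All four vertices of a tetrahedron are equivalent and mutually adjacent, so cis/trans isomerism cannot arise.
Only one geometric arrangement is possible; it has no improper symmetry element, so it exists as a pair of enantiomers (2 stereoisomers).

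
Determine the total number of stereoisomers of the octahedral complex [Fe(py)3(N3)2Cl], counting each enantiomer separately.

3

There are 3 geometric isomers: py mer, N3 cis; py mer, N3 trans; py fac, N3 cis.
Each arrangement has an internal mirror plane or centre of symmetry, so none is chiral.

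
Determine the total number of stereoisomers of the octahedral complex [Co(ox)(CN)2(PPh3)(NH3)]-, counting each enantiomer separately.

6

An octahedron has six vertices in three trans pairs; every non-trans pair is cis.
Each ox is bidentate and must span two cis positions.
Systematic placement gives 4 geometric isomers: CN trans; CN cis (3 arrangements, 2 chiral).
Of these, 2 lack any improper symmetry element and so occur as enantiomeric pairs, giving 4 + 2 = 6 stereoisomers in total.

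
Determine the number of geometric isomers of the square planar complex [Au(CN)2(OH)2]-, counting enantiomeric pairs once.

2

Working through the distinct placements yields 2 geometric isomers: CN cis; CN trans.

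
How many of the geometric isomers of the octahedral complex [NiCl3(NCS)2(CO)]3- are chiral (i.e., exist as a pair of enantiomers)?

In an octahedral complex each vertex has one trans partner and four cis neighbours.
Systematic placement gives 3 geometric isomers: Cl mer, NCS trans; Cl fac, NCS cis; Cl mer, NCS cis.
Each arrangement has an internal mirror plane or centre of symmetry, so none is chiral.

0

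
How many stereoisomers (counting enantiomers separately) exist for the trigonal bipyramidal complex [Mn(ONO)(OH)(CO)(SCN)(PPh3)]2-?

A trigonal bipyramid has two axial and three equatorial sites, which are chemically inequivalent.
Exhaustive case analysis gives 10 geometric isomers.
Of these, 10 lack any improper symmetry element and so occur as enantiomeric pairs, giving 10 + 10 = 20 stereoisomers in total.

20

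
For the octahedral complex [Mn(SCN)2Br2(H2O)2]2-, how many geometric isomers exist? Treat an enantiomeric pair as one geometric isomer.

5

The six octahedral sites form three mutually perpendicular trans pairs.
Systematic placement gives 5 geometric isomers: SCN trans, Br trans, H2O trans; SCN cis, Br trans, H2O cis; SCN trans, Br cis, H2O cis; SCN cis, Br cis, H2O cis (chiral); SCN cis, Br cis, H2O trans.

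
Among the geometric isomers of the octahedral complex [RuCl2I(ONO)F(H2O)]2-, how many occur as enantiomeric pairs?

6

The six octahedral sites form three mutually perpendicular trans pairs.
Placing the ligands in turn and identifying arrangements related by rotation or reflection leaves 9 distinct geometric isomers.
Of these, 6 lack any improper symmetry element and so occur as enantiomeric pairs, giving 9 + 6 = 15 stereoisomers in total.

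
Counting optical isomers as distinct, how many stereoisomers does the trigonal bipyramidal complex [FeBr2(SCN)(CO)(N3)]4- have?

In a trigonal bipyramid the two axial positions differ from the three equatorial ones.
Exhaustive case analysis gives 7 geometric isomers.
Of these, 3 lack any improper symmetry element and so occur as enantiomeric pairs, giving 7 + 3 = 10 stereoisomers in total.

10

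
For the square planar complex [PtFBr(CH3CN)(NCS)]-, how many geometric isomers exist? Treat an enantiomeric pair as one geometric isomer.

There are 3 geometric isomers: (Br/F trans, CH3CN/NCS trans); (Br/NCS trans, CH3CN/F trans); (Br/CH3CN trans, F/NCS trans).

3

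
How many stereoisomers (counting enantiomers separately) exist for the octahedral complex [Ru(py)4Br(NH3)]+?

2

In an octahedral complex each vertex has one trans partner and four cis neighbours.
Systematic placement gives 2 geometric isomers: Br and NH3 mutually trans; Br and NH3 mutually cis.
Each arrangement has an internal mirror plane or centre of symmetry, so none is chiral.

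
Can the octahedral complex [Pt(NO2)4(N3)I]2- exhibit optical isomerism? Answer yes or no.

no

An octahedron has six vertices in three trans pairs; every non-trans pair is cis.
Working through the distinct placements yields 2 geometric isomers: N3 and I mutually trans; N3 and I mutually cis.
Each arrangement has an internal mirror plane or centre of symmetry, so none is chiral.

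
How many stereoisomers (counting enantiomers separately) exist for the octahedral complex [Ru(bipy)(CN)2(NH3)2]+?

4

An octahedron has six vertices in three trans pairs; every non-trans pair is cis.
Each bipy is bidentate and must span two cis positions.
Working through the distinct placements yields 3 geometric isomers: CN trans, NH3 cis; CN cis, NH3 cis (chiral); CN cis, NH3 trans.
One of these lacks any improper symmetry element and so occurs as an enantiomeric pair, giving 3 + 1 = 4 stereoisomers in total.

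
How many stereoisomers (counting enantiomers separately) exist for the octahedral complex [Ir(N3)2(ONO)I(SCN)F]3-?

In an octahedral complex each vertex has one trans partner and four cis neighbours.
Placing the ligands in turn and identifying arrangements related by rotation or reflection leaves 9 distinct geometric isomers.
Of these, 6 lack any improper symmetry element and so occur as enantiomeric pairs, giving 9 + 6 = 15 stereoisomers in total.

15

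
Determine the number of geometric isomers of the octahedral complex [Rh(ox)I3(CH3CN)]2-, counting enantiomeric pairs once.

An octahedron has six vertices in three trans pairs; every non-trans pair is cis.
Each ox is bidentate and must span two cis positions.
The distinct arrangements are (2 in all): I fac; I mer.

2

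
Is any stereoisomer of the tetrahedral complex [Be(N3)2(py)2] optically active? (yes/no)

All four vertices of a tetrahedron are equivalent and mutually adjacent, so cis/trans isomerism cannot arise.
Only one geometric arrangement is possible.

no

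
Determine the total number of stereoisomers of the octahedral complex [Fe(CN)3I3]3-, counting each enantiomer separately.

The six octahedral sites form three mutually perpendicular trans pairs.
Working through the distinct placements yields 2 geometric isomers: CN mer; CN fac.
Each arrangement has an internal mirror plane or centre of symmetry, so none is chiral.

2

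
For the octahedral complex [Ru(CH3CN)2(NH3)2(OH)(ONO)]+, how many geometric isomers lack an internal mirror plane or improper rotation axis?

2

The six octahedral sites form three mutually perpendicular trans pairs.
There are 6 geometric isomers: CH3CN trans, NH3 trans; CH3CN trans, NH3 cis; CH3CN cis, NH3 cis (3 arrangements, 2 chiral); CH3CN cis, NH3 trans.
Of these, 2 lack any improper symmetry element and so occur as enantiomeric pairs, giving 6 + 2 = 8 stereoisomers in total.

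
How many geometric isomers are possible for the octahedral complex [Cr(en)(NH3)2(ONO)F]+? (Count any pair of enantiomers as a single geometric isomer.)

4

Each en is bidentate and must span two cis positions.
Working through the distinct placements yields 4 geometric isomers: NH3 cis (3 arrangements, 2 chiral); NH3 trans.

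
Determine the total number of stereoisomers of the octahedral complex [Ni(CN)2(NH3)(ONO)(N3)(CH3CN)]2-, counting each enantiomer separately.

An octahedron has six vertices in three trans pairs; every non-trans pair is cis.
Placing the ligands in turn and identifying arrangements related by rotation or reflection leaves 9 distinct geometric isomers.
Of these, 6 lack any improper symmetry element and so occur as enantiomeric pairs, giving 9 + 6 = 15 stereoisomers in total.

15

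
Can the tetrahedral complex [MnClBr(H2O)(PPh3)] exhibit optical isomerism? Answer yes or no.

In a tetrahedral complex all four positions are equivalent and every pair of ligands is adjacent — there is no cis/trans distinction.
Only one geometric arrangement is possible; it has no improper symmetry element, so it exists as a pair of enantiomers (2 stereoisomers).

yes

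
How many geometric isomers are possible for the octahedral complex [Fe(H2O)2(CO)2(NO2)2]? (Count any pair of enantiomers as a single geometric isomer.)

5

An octahedron has six vertices in three trans pairs; every non-trans pair is cis.
There are 5 geometric isomers: H2O trans, CO trans, NO2 trans; H2O cis, CO trans, NO2 cis; H2O cis, CO cis, NO2 trans; H2O cis, CO cis, NO2 cis (chiral); H2O trans, CO cis, NO2 cis.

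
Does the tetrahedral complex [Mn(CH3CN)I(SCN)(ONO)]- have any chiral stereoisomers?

All four vertices of a tetrahedron are equivalent and mutually adjacent, so cis/trans isomerism cannot arise.
Only one geometric arrangement is possible; it has no improper symmetry element, so it exists as a pair of enantiomers (2 stereoisomers).

yes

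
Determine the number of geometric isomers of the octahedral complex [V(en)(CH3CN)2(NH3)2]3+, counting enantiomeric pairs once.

Each en is bidentate and must span two cis positions.
Systematic placement gives 3 geometric isomers: CH3CN trans, NH3 cis; CH3CN cis, NH3 cis (chiral); CH3CN cis, NH3 trans.

3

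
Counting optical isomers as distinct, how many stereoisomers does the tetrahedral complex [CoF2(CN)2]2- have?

Only one geometric arrangement is possible.

1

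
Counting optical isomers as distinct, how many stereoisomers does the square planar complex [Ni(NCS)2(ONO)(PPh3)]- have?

2

A square has two trans pairs of vertices; adjacent vertices are cis.
The distinct arrangements are (2 in all): NCS cis; NCS trans.
Each arrangement has an internal mirror plane or centre of symmetry, so none is chiral.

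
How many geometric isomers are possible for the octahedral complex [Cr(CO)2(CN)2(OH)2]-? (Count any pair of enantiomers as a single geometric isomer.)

5

The six octahedral sites form three mutually perpendicular trans pairs.
The distinct arrangements are (5 in all): CO trans, CN trans, OH trans; CO cis, CN trans, OH cis; CO cis, CN cis, OH trans; CO cis, CN cis, OH cis (chiral); CO trans, CN cis, OH cis.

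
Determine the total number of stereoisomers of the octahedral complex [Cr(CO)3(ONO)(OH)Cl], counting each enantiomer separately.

5

The six octahedral sites form three mutually perpendicular trans pairs.
The distinct arrangements are (4 in all): CO mer (3 arrangements); CO fac (chiral).
One of these lacks any improper symmetry element and so occurs as an enantiomeric pair, giving 4 + 1 = 5 stereoisomers in total.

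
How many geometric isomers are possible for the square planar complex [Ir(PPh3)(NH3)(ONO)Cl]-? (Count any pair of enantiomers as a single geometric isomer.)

Working through the distinct placements yields 3 geometric isomers: (Cl/ONO trans, NH3/PPh3 trans); (Cl/PPh3 trans, NH3/ONO trans); (Cl/NH3 trans, ONO/PPh3 trans).

3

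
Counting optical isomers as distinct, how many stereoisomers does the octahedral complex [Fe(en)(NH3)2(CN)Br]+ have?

6

In an octahedral complex each vertex has one trans partner and four cis neighbours.
Each en is bidentate and must span two cis positions.
Systematic placement gives 4 geometric isomers: NH3 cis (3 arrangements, 2 chiral); NH3 trans.
Of these, 2 lack any improper symmetry element and so occur as enantiomeric pairs, giving 4 + 2 = 6 stereoisomers in total.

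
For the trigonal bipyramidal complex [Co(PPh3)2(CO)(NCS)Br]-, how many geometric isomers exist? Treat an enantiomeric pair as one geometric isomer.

7

In a trigonal bipyramid the two axial positions differ from the three equatorial ones.
Systematic enumeration (placing each ligand type in turn and discarding arrangements equivalent by rotation or reflection) gives 7 geometric isomers.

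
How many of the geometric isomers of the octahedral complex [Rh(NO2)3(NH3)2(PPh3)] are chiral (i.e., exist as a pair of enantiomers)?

The six octahedral sites form three mutually perpendicular trans pairs.
Systematic placement gives 3 geometric isomers: NO2 mer, NH3 trans; NO2 fac, NH3 cis; NO2 mer, NH3 cis.
Each arrangement has an internal mirror plane or centre of symmetry, so none is chiral.

0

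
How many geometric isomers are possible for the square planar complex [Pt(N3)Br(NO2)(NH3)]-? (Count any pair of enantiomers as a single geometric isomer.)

3

A square has two trans pairs of vertices; adjacent vertices are cis.
Systematic placement gives 3 geometric isomers: (Br/NH3 trans, N3/NO2 trans); (Br/NO2 trans, N3/NH3 trans); (Br/N3 trans, NH3/NO2 trans).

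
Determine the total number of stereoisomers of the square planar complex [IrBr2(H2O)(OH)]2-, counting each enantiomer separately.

2

In a square planar complex each vertex has one trans partner and two cis neighbours.
The distinct arrangements are (2 in all): Br cis; Br trans.
Each arrangement has an internal mirror plane or centre of symmetry, so none is chiral.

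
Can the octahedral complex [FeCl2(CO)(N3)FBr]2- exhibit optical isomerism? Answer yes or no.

yes

The six octahedral sites form three mutually perpendicular trans pairs.
Placing the ligands in turn and identifying arrangements related by rotation or reflection leaves 9 distinct geometric isomers.
Of these, 6 lack any improper symmetry element and so occur as enantiomeric pairs, giving 9 + 6 = 15 stereoisomers in total.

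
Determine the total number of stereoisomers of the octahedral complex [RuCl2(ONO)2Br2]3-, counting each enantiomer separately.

In an octahedral complex each vertex has one trans partner and four cis neighbours.
Systematic placement gives 5 geometric isomers: Cl trans, ONO trans, Br trans; Cl cis, ONO cis, Br trans; Cl cis, ONO trans, Br cis; Cl cis, ONO cis, Br cis (chiral); Cl trans, ONO cis, Br cis.
One of these lacks any improper symmetry element and so occurs as an enantiomeric pair, giving 5 + 1 = 6 stereoisomers in total.

6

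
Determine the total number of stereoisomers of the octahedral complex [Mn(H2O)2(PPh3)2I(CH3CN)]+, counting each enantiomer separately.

8

There are 6 geometric isomers: H2O cis, PPh3 trans; H2O cis, PPh3 cis (3 arrangements, 2 chiral); H2O trans, PPh3 trans; H2O trans, PPh3 cis.
Of these, 2 lack any improper symmetry element and so occur as enantiomeric pairs, giving 6 + 2 = 8 stereoisomers in total.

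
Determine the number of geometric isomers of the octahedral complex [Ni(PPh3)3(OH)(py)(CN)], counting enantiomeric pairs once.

Systematic placement gives 4 geometric isomers: PPh3 mer (3 arrangements); PPh3 fac (chiral).

4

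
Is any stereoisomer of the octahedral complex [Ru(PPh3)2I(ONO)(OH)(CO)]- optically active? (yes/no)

The six octahedral sites form three mutually perpendicular trans pairs.
Exhaustive case analysis gives 9 geometric isomers.
Of these, 6 lack any improper symmetry element and so occur as enantiomeric pairs, giving 9 + 6 = 15 stereoisomers in total.

yes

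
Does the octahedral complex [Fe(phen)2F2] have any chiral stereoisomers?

yes

Each phen is bidentate and must span two cis positions.
Systematic placement gives 2 geometric isomers: F trans; F cis (chiral).
One of these lacks any improper symmetry element and so occurs as an enantiomeric pair, giving 2 + 1 = 3 stereoisomers in total.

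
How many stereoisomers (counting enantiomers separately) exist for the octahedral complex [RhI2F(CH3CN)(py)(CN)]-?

15

The six octahedral sites form three mutually perpendicular trans pairs.
Exhaustive case analysis gives 9 geometric isomers.
Of these, 6 lack any improper symmetry element and so occur as enantiomeric pairs, giving 9 + 6 = 15 stereoisomers in total.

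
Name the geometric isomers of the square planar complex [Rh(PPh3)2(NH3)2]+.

Working through the distinct placements yields 2 geometric isomers: PPh3 cis; PPh3 trans.

cis and trans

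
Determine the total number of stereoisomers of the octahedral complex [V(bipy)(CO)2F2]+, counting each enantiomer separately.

Each bipy is bidentate and must span two cis positions.
There are 3 geometric isomers: CO trans, F cis; CO cis, F cis (chiral); CO cis, F trans.
One of these lacks any improper symmetry element and so occurs as an enantiomeric pair, giving 3 + 1 = 4 stereoisomers in total.

4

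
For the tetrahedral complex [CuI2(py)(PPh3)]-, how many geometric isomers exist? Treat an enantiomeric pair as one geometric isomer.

1

In a tetrahedral complex all four positions are equivalent and every pair of ligands is adjacent — there is no cis/trans distinction.
Only one geometric arrangement is possible.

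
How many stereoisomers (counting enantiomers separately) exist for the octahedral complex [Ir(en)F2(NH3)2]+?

4

Each en is bidentate and must span two cis positions.
The distinct arrangements are (3 in all): F trans, NH3 cis; F cis, NH3 cis (chiral); F cis, NH3 trans.
One of these lacks any improper symmetry element and so occurs as an enantiomeric pair, giving 3 + 1 = 4 stereoisomers in total.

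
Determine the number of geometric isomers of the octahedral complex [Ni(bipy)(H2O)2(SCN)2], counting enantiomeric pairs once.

The six octahedral sites form three mutually perpendicular trans pairs.
Each bipy is bidentate and must span two cis positions.
Working through the distinct placements yields 3 geometric isomers: H2O trans, SCN cis; H2O cis, SCN cis (chiral); H2O cis, SCN trans.

3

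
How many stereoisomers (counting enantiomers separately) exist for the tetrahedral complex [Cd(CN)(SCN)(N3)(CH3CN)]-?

All four vertices of a tetrahedron are equivalent and mutually adjacent, so cis/trans isomerism cannot arise.
Only one geometric arrangement is possible; it has no improper symmetry element, so it exists as a pair of enantiomers (2 stereoisomers).

2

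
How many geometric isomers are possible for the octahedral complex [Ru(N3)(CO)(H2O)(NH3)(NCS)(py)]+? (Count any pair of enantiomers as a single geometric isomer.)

In an octahedral complex each vertex has one trans partner and four cis neighbours.
Exhaustive case analysis gives 15 geometric isomers.

15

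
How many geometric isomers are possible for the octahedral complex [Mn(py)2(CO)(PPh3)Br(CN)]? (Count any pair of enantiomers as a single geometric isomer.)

9

Exhaustive case analysis gives 9 geometric isomers.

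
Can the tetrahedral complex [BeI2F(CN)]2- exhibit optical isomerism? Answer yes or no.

no

Only one geometric arrangement is possible.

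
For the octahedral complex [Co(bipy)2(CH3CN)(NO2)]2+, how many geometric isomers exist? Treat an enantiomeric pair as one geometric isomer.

An octahedron has six vertices in three trans pairs; every non-trans pair is cis.
Each bipy is bidentate and must span two cis positions.
There are 2 geometric isomers: CH3CN and NO2 mutually trans; CH3CN and NO2 mutually cis (chiral).

2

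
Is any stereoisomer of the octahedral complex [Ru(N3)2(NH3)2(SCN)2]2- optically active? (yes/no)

In an octahedral complex each vertex has one trans partner and four cis neighbours.
Working through the distinct placements yields 5 geometric isomers: N3 trans, NH3 trans, SCN trans; N3 trans, NH3 cis, SCN cis; N3 cis, NH3 cis, SCN trans; N3 cis, NH3 cis, SCN cis (chiral); N3 cis, NH3 trans, SCN cis.
One of these lacks any improper symmetry element and so occurs as an enantiomeric pair, giving 5 + 1 = 6 stereoisomers in total.

yes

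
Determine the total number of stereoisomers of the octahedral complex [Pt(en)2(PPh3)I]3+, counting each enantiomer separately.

The six octahedral sites form three mutually perpendicular trans pairs.
Each en is bidentate and must span two cis positions.
There are 2 geometric isomers: PPh3 and I mutually trans; PPh3 and I mutually cis (chiral).
One of these lacks any improper symmetry element and so occurs as an enantiomeric pair, giving 2 + 1 = 3 stereoisomers in total.

3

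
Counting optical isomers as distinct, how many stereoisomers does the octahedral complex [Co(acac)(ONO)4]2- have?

1

In an octahedral complex each vertex has one trans partner and four cis neighbours.
Each acac is bidentate and must span two cis positions.
Only one geometric arrangement is possible.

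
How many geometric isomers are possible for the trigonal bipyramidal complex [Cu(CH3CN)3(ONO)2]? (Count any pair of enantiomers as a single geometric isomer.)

A trigonal bipyramid has two axial and three equatorial sites, which are chemically inequivalent.
Working through the distinct placements yields 3 geometric isomers: ONO both equatorial; ONO one axial, one equatorial; ONO both axial.

3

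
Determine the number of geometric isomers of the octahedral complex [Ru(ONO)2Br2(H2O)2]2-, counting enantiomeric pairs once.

Working through the distinct placements yields 5 geometric isomers: ONO trans, Br trans, H2O trans; ONO cis, Br trans, H2O cis; ONO trans, Br cis, H2O cis; ONO cis, Br cis, H2O cis (chiral); ONO cis, Br cis, H2O trans.

5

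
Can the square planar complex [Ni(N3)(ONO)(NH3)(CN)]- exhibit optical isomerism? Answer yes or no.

no

A square has two trans pairs of vertices; adjacent vertices are cis.
The distinct arrangements are (3 in all): (CN/NH3 trans, N3/ONO trans); (CN/ONO trans, N3/NH3 trans); (CN/N3 trans, NH3/ONO trans).
Each arrangement has an internal mirror plane or centre of symmetry, so none is chiral.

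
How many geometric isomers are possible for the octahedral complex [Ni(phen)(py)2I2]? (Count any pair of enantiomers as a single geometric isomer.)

3

Each phen is bidentate and must span two cis positions.
The distinct arrangements are (3 in all): py cis, I trans; py trans, I cis; py cis, I cis (chiral).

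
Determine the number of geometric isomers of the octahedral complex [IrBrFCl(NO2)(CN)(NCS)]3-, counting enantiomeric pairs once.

15

The six octahedral sites form three mutually perpendicular trans pairs.
Exhaustive case analysis gives 15 geometric isomers.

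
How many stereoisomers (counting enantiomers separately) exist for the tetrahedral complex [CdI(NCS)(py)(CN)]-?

All four vertices of a tetrahedron are equivalent and mutually adjacent, so cis/trans isomerism cannot arise.
Only one geometric arrangement is possible; it has no improper symmetry element, so it exists as a pair of enantiomers (2 stereoisomers).

2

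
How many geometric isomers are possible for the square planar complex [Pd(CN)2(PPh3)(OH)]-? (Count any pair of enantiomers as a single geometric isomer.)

In a square planar complex each vertex has one trans partner and two cis neighbours.
The distinct arrangements are (2 in all): CN cis; CN trans.

2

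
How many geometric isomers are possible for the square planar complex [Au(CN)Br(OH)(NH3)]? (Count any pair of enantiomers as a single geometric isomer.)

In a square planar complex each vertex has one trans partner and two cis neighbours.
The distinct arrangements are (3 in all): (Br/NH3 trans, CN/OH trans); (Br/OH trans, CN/NH3 trans); (Br/CN trans, NH3/OH trans).

3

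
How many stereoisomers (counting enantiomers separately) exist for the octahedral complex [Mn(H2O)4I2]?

In an octahedral complex each vertex has one trans partner and four cis neighbours.
There are 2 geometric isomers: I trans; I cis.
Each arrangement has an internal mirror plane or centre of symmetry, so none is chiral.

2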